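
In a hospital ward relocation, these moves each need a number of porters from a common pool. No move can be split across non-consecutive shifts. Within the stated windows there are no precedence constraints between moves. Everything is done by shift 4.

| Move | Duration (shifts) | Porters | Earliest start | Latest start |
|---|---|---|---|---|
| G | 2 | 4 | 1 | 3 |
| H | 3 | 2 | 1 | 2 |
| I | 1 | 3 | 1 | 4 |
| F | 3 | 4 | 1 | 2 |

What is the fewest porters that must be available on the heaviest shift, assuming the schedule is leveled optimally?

Early-start (G@1, H@1, I@1, F@1) gives peak 13: s1:13  s2:10  s3:6  s4:0.
Shift F→2.
Schedule G@1, H@1, I@1, F@2: s1:9  s2:10  s3:6  s4:4 — peak 10.

10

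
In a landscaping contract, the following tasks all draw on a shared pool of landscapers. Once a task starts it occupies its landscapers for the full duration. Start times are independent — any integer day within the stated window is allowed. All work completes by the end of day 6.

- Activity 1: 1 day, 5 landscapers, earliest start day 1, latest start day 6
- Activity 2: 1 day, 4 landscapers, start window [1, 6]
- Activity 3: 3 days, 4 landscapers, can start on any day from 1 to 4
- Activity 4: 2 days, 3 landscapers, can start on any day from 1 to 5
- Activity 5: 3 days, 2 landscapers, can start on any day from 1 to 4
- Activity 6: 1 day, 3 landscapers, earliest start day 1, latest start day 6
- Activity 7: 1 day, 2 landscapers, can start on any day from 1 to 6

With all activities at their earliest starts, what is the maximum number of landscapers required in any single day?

23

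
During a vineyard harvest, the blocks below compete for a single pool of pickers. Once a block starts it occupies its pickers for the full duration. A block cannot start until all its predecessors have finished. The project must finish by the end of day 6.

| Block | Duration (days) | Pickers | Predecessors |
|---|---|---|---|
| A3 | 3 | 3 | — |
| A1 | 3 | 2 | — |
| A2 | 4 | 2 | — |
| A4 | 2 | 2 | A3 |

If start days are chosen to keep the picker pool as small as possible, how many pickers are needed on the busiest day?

5

Early-start (A3@1, A1@1, A2@1, A4@4) gives peak 7: d1:7  d2:7  d3:7  d4:4  d5:2  d6:0.
Shift A1→4, A4→5.
Schedule A3@1, A1@4, A2@1, A4@5: d1:5  d2:5  d3:5  d4:4  d5:4  d6:4 — peak 5.
Total picker-days = 27 over 6 days ⇒ peak ≥ ⌈27/6⌉ = 5, so 5 is optimal.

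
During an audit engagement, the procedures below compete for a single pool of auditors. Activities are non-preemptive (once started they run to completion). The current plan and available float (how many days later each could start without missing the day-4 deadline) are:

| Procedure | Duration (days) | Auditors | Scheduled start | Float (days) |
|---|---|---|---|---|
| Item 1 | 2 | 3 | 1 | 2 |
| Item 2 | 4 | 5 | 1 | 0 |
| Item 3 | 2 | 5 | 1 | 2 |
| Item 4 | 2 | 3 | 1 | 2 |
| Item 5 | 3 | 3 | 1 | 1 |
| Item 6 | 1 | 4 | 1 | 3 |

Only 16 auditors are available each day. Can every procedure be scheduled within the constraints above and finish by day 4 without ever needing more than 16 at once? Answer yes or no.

yes

Schedule Item 1@1, Item 2@1, Item 3@3, Item 4@1, Item 5@1, Item 6@4: d1:14  d2:14  d3:13  d4:14 — peak 14 ≤ 16.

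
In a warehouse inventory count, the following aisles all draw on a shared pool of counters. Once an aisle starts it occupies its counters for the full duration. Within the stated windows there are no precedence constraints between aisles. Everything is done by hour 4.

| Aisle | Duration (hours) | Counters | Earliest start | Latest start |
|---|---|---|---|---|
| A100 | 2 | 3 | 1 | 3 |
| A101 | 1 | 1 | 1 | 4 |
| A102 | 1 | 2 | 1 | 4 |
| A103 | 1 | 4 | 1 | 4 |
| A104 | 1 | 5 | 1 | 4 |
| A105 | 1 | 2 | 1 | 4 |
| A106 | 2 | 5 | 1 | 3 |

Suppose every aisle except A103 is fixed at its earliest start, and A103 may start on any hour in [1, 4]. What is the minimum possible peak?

A103@1: h1:22  h2:8  h3:0  h4:0 → peak 22
A103@2: h1:18  h2:12  h3:0  h4:0 → peak 18
A103@3: h1:18  h2:8  h3:4  h4:0 → peak 18
A103@4: h1:18  h2:8  h3:0  h4:4 → peak 18
Best is A103@2, peak 18.

18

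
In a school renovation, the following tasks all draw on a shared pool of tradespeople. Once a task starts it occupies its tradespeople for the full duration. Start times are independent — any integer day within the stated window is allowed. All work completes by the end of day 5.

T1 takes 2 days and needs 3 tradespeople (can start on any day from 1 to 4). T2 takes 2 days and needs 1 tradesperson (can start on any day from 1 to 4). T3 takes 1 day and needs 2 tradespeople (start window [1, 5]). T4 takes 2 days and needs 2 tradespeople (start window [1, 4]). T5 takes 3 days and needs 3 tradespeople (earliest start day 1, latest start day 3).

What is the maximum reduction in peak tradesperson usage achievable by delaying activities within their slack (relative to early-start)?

6

Early-start peak: d1:11  d2:9  d3:3  d4:0  d5:0 ⇒ 11.
Leveled (T1@1, T2@1, T3@3, T4@4, T5@3): d1:4  d2:4  d3:5  d4:5  d5:5 ⇒ 5.
Reduction 11 − 5 = 6.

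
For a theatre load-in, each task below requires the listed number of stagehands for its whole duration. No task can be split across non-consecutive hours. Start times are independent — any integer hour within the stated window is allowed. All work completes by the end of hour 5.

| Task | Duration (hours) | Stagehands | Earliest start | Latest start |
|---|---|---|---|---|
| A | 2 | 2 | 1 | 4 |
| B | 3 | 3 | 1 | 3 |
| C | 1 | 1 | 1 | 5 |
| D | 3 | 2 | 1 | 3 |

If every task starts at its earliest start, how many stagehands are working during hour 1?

At early start, hour 1 has: A, B, C, D.
Demand: 2 + 3 + 1 + 2 = 8.

8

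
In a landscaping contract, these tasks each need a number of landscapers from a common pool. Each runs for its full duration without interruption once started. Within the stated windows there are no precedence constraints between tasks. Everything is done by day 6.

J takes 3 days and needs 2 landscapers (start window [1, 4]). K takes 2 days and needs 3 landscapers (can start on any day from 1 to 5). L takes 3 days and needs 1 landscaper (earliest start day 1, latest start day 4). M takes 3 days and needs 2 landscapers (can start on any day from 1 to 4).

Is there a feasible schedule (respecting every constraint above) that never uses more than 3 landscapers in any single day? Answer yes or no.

no

Total landscaper-days = 21; over 6 days the average is 21/6 > 3, so some day must exceed 3.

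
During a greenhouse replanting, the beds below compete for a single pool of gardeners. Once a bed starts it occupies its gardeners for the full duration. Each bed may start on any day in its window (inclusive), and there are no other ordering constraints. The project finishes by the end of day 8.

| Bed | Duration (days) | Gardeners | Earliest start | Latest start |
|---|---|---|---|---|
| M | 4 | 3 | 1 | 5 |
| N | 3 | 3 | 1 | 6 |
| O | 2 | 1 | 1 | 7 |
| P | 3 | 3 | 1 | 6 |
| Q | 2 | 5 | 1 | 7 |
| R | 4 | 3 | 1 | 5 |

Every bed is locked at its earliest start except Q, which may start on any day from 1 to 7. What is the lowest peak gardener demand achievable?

13

Q@1: d1:18  d2:18  d3:12  d4:6  d5:0  d6:0  d7:0  d8:0 → peak 18
Q@2: d1:13  d2:18  d3:17  d4:6  d5:0  d6:0  d7:0  d8:0 → peak 18
Q@3: d1:13  d2:13  d3:17  d4:11  d5:0  d6:0  d7:0  d8:0 → peak 17
Q@4: d1:13  d2:13  d3:12  d4:11  d5:5  d6:0  d7:0  d8:0 → peak 13
Q@5: d1:13  d2:13  d3:12  d4:6  d5:5  d6:5  d7:0  d8:0 → peak 13
Q@6: d1:13  d2:13  d3:12  d4:6  d5:0  d6:5  d7:5  d8:0 → peak 13
Q@7: d1:13  d2:13  d3:12  d4:6  d5:0  d6:0  d7:5  d8:5 → peak 13
Best is Q@4, peak 13.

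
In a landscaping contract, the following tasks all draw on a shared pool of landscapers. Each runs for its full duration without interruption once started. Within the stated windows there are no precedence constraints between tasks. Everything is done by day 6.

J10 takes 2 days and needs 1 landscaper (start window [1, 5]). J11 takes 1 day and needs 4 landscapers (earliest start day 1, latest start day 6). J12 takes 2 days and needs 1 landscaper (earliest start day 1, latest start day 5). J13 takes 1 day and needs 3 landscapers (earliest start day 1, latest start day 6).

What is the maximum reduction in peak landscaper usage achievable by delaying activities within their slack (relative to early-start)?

Early-start peak: d1:9  d2:2  d3:0  d4:0  d5:0  d6:0 ⇒ 9.
Leveled (J10@1, J11@3, J12@1, J13@4): d1:2  d2:2  d3:4  d4:3  d5:0  d6:0 ⇒ 4.
Reduction 9 − 4 = 5.

5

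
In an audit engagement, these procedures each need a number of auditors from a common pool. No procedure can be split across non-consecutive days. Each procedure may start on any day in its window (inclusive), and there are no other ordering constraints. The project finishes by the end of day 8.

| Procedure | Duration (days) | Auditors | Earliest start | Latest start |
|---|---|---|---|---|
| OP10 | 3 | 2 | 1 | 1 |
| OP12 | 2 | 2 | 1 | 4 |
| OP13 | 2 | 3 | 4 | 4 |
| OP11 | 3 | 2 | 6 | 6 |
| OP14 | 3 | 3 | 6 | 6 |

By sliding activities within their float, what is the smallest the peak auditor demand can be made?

Schedule OP10@1, OP12@1, OP13@4, OP11@6, OP14@6: d1:4  d2:4  d3:2  d4:3  d5:3  d6:5  d7:5  d8:5 — peak 5.
No arrangement of the 4 feasible schedules does better.

5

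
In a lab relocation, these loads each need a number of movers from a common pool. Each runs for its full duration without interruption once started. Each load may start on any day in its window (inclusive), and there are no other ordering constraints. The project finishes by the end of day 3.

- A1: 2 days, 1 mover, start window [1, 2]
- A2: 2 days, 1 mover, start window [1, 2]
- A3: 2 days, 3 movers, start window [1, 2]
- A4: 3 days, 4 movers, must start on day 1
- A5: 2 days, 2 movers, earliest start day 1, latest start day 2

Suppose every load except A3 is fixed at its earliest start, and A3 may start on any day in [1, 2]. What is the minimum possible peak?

11

A3@1: d1:11  d2:11  d3:4 → peak 11
A3@2: d1:8  d2:11  d3:7 → peak 11
Best is A3@1, peak 11.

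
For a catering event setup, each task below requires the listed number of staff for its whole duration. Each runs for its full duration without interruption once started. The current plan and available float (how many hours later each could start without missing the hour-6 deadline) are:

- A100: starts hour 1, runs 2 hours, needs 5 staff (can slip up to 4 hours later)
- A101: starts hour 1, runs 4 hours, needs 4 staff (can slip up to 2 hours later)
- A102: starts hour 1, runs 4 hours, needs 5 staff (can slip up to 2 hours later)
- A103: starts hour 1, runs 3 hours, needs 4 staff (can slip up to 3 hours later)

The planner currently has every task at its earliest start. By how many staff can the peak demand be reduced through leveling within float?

Early-start peak: h1:18  h2:18  h3:13  h4:9  h5:0  h6:0 ⇒ 18.
Leveled (A100@1, A101@1, A102@3, A103@1): h1:13  h2:13  h3:13  h4:9  h5:5  h6:5 ⇒ 13.
Reduction 18 − 13 = 5.

5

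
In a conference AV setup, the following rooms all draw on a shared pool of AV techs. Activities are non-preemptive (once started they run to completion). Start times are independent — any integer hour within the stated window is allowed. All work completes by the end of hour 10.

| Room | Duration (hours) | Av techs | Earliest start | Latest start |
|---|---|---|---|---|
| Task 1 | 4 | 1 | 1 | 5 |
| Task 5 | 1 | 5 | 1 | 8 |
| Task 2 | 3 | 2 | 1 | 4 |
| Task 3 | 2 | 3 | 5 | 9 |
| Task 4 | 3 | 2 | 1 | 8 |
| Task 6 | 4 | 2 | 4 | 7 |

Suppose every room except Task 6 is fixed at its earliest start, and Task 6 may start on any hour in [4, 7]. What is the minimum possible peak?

10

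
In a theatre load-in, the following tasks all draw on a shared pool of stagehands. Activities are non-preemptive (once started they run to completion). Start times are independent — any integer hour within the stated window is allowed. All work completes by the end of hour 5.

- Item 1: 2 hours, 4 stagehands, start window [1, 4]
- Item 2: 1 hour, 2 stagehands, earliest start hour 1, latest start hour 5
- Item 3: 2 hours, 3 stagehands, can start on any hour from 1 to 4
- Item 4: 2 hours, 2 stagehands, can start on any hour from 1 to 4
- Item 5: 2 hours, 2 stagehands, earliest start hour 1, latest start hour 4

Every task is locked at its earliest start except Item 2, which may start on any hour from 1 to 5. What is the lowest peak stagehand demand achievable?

Item 2@1: h1:13  h2:11  h3:0  h4:0  h5:0 → peak 13
Item 2@2: h1:11  h2:13  h3:0  h4:0  h5:0 → peak 13
Item 2@3: h1:11  h2:11  h3:2  h4:0  h5:0 → peak 11
Item 2@4: h1:11  h2:11  h3:0  h4:2  h5:0 → peak 11
Item 2@5: h1:11  h2:11  h3:0  h4:0  h5:2 → peak 11
Best is Item 2@3, peak 11.

11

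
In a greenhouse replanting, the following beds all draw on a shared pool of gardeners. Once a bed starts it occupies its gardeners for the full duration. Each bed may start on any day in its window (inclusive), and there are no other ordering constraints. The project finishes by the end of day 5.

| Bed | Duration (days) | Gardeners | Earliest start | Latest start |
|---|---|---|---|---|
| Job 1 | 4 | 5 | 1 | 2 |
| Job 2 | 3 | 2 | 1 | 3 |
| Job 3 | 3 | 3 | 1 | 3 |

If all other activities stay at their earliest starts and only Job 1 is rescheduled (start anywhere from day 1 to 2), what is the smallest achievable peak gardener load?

Job 1@1: d1:10  d2:10  d3:10  d4:5  d5:0 → peak 10
Job 1@2: d1:5  d2:10  d3:10  d4:5  d5:5 → peak 10
Best is Job 1@1, peak 10.

10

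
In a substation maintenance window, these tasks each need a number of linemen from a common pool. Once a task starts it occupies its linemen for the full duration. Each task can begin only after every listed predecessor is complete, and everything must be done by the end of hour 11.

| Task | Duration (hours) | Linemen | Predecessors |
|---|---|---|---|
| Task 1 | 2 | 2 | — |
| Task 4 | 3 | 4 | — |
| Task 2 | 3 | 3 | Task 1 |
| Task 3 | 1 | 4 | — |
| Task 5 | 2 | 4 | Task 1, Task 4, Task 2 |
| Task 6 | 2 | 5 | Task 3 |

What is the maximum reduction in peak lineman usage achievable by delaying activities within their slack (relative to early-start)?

6

Early-start peak: h1:10  h2:11  h3:12  h4:3  h5:3  h6:4  h7:4  h8:0  h9:0  h10:0  h11:0 ⇒ 12.
Leveled (Task 1@1, Task 4@1, Task 2@4, Task 3@7, Task 5@8, Task 6@10): h1:6  h2:6  h3:4  h4:3  h5:3  h6:3  h7:4  h8:4  h9:4  h10:5  h11:5 ⇒ 6.
Reduction 12 − 6 = 6.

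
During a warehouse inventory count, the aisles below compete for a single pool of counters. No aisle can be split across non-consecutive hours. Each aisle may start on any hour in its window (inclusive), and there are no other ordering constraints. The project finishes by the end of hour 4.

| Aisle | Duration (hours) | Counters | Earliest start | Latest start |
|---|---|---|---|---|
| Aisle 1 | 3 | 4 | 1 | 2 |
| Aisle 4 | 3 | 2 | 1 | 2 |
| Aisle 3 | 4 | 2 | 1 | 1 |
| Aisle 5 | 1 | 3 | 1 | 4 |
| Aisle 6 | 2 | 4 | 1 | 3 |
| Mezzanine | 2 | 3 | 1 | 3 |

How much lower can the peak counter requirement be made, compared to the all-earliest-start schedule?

6

Early-start peak: h1:18  h2:15  h3:8  h4:2 ⇒ 18.
Leveled (Aisle 1@1, Aisle 4@1, Aisle 3@1, Aisle 5@4, Aisle 6@1, Mezzanine@3): h1:12  h2:12  h3:11  h4:8 ⇒ 12.
Reduction 18 − 12 = 6.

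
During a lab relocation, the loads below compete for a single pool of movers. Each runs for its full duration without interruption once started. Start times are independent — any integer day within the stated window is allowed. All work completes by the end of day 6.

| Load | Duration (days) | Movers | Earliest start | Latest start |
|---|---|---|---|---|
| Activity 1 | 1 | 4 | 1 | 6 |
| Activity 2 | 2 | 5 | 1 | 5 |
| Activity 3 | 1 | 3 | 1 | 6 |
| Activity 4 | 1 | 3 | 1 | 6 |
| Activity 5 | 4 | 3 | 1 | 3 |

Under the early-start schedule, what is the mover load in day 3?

3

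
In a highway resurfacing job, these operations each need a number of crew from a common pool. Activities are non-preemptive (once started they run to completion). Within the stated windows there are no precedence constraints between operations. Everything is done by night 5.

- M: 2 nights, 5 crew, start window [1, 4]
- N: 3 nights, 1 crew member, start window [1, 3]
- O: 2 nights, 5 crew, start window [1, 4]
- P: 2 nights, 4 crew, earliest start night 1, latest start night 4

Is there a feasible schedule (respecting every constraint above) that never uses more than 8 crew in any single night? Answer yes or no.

The minimum achievable peak is 9; 8 < 9, so no feasible schedule stays within the cap.

no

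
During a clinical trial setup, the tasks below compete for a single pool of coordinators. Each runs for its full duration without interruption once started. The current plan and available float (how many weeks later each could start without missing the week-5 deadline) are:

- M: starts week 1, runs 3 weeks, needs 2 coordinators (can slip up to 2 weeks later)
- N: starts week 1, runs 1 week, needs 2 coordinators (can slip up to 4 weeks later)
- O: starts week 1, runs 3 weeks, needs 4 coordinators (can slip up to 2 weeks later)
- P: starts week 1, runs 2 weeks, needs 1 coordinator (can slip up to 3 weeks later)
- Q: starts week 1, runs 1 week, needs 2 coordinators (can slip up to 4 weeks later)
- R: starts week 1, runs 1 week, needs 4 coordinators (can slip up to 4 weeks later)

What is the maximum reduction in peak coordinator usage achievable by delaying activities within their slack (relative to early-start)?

Early-start peak: w1:15  w2:7  w3:6  w4:0  w5:0 ⇒ 15.
Leveled (M@1, N@1, O@2, P@4, Q@1, R@5): w1:6  w2:6  w3:6  w4:5  w5:5 ⇒ 6.
Reduction 15 − 6 = 9.

9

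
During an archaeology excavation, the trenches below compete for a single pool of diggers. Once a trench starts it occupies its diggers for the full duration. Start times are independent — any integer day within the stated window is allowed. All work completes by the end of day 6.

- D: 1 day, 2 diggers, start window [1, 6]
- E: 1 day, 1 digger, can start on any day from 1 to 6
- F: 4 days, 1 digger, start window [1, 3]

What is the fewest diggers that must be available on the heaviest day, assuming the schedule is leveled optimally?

2

Early-start (D@1, E@1, F@1) gives peak 4: d1:4  d2:1  d3:1  d4:1  d5:0  d6:0.
Shift E→2, F→2.
Schedule D@1, E@2, F@2: d1:2  d2:2  d3:1  d4:1  d5:1  d6:0 — peak 2.
Total digger-days = 7 over 6 days ⇒ peak ≥ ⌈7/6⌉ = 2, so 2 is optimal.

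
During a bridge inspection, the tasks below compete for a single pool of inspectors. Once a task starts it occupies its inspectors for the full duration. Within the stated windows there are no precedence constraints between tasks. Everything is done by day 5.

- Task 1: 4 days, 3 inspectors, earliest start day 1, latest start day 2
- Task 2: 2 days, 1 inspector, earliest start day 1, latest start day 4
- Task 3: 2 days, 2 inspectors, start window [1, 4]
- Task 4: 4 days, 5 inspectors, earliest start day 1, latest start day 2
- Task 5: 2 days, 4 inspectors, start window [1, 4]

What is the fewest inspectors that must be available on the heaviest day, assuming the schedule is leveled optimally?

12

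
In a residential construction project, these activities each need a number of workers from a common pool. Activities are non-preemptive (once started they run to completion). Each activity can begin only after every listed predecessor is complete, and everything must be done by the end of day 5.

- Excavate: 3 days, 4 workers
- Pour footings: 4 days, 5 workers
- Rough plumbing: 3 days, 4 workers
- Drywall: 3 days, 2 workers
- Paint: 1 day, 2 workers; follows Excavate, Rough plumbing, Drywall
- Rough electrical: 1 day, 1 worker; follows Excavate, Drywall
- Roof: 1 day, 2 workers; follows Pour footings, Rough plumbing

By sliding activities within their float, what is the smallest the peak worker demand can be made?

15

Schedule Excavate@1, Pour footings@1, Rough plumbing@1, Drywall@1, Paint@4, Rough electrical@4, Roof@5: d1:15  d2:15  d3:15  d4:8  d5:2 — peak 15.
No arrangement of the 12 feasible schedules does better.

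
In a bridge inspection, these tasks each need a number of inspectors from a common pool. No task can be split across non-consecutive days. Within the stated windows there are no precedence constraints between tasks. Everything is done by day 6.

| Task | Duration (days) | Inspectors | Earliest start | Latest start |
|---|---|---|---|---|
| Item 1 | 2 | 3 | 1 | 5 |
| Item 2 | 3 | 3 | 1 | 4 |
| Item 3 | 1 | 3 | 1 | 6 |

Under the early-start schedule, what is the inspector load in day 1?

9

At early start, day 1 has: Item 1, Item 2, Item 3.
Demand: 3 + 3 + 3 = 9.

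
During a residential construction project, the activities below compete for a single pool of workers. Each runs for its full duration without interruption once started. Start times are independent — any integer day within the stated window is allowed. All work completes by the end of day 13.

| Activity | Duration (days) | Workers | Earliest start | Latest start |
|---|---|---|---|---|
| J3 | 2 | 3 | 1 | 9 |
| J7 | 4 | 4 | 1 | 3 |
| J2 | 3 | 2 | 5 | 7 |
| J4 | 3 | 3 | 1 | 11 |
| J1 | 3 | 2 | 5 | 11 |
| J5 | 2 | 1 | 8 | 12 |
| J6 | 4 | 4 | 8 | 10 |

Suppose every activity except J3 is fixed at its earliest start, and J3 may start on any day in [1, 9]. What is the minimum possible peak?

J3@1: d1:10  d2:10  d3:7  d4:4  d5:4  d6:4  d7:4  d8:5  d9:5  d10:4  d11:4  d12:0  d13:0 → peak 10
J3@2: d1:7  d2:10  d3:10  d4:4  d5:4  d6:4  d7:4  d8:5  d9:5  d10:4  d11:4  d12:0  d13:0 → peak 10
J3@3: d1:7  d2:7  d3:10  d4:7  d5:4  d6:4  d7:4  d8:5  d9:5  d10:4  d11:4  d12:0  d13:0 → peak 10
J3@4: d1:7  d2:7  d3:7  d4:7  d5:7  d6:4  d7:4  d8:5  d9:5  d10:4  d11:4  d12:0  d13:0 → peak 7
J3@5: d1:7  d2:7  d3:7  d4:4  d5:7  d6:7  d7:4  d8:5  d9:5  d10:4  d11:4  d12:0  d13:0 → peak 7
J3@6: d1:7  d2:7  d3:7  d4:4  d5:4  d6:7  d7:7  d8:5  d9:5  d10:4  d11:4  d12:0  d13:0 → peak 7
J3@7: d1:7  d2:7  d3:7  d4:4  d5:4  d6:4  d7:7  d8:8  d9:5  d10:4  d11:4  d12:0  d13:0 → peak 8
J3@8: d1:7  d2:7  d3:7  d4:4  d5:4  d6:4  d7:4  d8:8  d9:8  d10:4  d11:4  d12:0  d13:0 → peak 8
J3@9: d1:7  d2:7  d3:7  d4:4  d5:4  d6:4  d7:4  d8:5  d9:8  d10:7  d11:4  d12:0  d13:0 → peak 8
Best is J3@4, peak 7.

7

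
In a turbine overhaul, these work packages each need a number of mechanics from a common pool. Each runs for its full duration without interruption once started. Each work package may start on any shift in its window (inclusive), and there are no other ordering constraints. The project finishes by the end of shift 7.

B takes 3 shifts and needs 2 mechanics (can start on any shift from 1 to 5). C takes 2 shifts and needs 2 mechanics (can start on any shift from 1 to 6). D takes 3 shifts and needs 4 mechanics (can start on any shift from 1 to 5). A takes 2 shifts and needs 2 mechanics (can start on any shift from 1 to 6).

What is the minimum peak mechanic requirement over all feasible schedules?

4

Early-start (B@1, C@1, D@1, A@1) gives peak 10: s1:10  s2:10  s3:6  s4:0  s5:0  s6:0  s7:0.
Shift D→5, A→3.
Schedule B@1, C@1, D@5, A@3: s1:4  s2:4  s3:4  s4:2  s5:4  s6:4  s7:4 — peak 4.
Total mechanic-shifts = 26 over 7 shifts ⇒ peak ≥ ⌈26/7⌉ = 4, so 4 is optimal.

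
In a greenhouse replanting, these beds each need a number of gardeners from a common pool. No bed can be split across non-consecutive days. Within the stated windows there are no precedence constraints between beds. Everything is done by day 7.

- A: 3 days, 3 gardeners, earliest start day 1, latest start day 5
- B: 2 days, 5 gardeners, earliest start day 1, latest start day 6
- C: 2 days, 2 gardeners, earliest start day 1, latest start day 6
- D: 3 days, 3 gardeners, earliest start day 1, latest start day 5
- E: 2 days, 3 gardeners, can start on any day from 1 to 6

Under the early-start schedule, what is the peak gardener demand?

16

Early-start schedule: A@1, B@1, C@1, D@1, E@1.
Load per day: day 1: 16, day 2: 16, day 3: 6, day 4: 0, day 5: 0, day 6: 0, day 7: 0.
Peak is 16.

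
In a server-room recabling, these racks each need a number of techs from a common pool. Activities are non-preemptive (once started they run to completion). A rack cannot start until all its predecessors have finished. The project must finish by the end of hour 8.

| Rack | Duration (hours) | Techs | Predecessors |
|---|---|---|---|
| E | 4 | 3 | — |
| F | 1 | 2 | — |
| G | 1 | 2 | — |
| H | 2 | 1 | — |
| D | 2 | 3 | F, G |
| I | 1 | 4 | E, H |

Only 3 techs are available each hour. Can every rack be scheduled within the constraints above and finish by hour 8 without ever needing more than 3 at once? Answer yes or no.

no

Total tech-hours = 28; over 8 hours the average is 28/8 > 3, so some hour must exceed 3.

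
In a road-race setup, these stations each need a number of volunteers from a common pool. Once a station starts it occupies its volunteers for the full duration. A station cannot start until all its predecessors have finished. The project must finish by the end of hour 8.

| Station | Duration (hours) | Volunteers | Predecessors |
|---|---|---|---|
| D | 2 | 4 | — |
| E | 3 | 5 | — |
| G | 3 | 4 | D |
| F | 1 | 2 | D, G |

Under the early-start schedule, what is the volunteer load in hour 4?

4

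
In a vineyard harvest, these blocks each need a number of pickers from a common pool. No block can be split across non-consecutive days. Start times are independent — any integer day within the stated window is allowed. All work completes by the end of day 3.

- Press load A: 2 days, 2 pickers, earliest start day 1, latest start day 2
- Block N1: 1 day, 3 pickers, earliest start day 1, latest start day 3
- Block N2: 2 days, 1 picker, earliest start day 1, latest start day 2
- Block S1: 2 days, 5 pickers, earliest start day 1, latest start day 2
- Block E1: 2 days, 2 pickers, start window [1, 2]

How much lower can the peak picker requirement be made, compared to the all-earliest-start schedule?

Early-start peak: d1:13  d2:10  d3:0 ⇒ 13.
Leveled (Press load A@1, Block N1@1, Block N2@1, Block S1@2, Block E1@1): d1:8  d2:10  d3:5 ⇒ 10.
Reduction 13 − 10 = 3.

3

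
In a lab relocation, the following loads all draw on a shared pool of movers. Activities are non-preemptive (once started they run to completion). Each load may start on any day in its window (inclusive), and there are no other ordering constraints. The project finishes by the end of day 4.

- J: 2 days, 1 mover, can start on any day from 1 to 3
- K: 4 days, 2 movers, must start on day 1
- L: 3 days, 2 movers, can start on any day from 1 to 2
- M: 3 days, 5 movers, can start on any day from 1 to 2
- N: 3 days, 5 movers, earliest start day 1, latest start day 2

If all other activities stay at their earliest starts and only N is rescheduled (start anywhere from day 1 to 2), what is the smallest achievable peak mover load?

N@1: d1:15  d2:15  d3:14  d4:2 → peak 15
N@2: d1:10  d2:15  d3:14  d4:7 → peak 15
Best is N@1, peak 15.

15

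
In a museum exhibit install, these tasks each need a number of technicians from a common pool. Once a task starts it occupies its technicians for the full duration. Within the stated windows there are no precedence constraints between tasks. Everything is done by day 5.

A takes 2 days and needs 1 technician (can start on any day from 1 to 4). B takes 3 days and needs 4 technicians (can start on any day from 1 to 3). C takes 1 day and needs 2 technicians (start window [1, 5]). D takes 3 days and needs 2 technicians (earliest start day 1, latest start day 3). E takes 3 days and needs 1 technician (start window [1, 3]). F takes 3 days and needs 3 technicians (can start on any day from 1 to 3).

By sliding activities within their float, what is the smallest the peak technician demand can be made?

Early-start (A@1, B@1, C@1, D@1, E@1, F@1) gives peak 13: d1:13  d2:11  d3:10  d4:0  d5:0.
Shift F→3.
Schedule A@1, B@1, C@1, D@1, E@1, F@3: d1:10  d2:8  d3:10  d4:3  d5:3 — peak 10.

10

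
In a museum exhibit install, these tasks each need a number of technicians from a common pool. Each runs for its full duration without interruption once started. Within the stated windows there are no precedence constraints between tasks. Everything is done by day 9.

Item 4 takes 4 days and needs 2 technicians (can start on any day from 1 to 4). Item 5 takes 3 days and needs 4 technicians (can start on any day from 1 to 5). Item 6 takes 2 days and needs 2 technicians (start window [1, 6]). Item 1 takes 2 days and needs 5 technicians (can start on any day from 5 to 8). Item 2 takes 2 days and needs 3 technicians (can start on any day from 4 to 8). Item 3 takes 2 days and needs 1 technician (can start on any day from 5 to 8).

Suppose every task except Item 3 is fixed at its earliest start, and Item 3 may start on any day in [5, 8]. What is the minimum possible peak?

Item 3@5: d1:8  d2:8  d3:6  d4:5  d5:9  d6:6  d7:0  d8:0  d9:0 → peak 9
Item 3@6: d1:8  d2:8  d3:6  d4:5  d5:8  d6:6  d7:1  d8:0  d9:0 → peak 8
Item 3@7: d1:8  d2:8  d3:6  d4:5  d5:8  d6:5  d7:1  d8:1  d9:0 → peak 8
Item 3@8: d1:8  d2:8  d3:6  d4:5  d5:8  d6:5  d7:0  d8:1  d9:1 → peak 8
Best is Item 3@6, peak 8.

8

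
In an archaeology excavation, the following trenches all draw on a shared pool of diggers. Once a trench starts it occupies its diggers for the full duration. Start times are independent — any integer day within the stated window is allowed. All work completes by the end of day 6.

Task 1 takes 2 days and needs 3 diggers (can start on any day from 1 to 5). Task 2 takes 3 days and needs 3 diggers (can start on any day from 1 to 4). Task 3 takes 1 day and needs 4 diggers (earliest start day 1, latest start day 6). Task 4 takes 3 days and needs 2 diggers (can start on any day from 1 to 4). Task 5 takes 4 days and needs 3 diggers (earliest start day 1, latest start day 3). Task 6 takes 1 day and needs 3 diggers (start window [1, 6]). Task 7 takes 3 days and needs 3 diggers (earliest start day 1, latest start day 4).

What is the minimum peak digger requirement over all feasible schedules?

9

Early-start (Task 1@1, Task 2@1, Task 3@1, Task 4@1, Task 5@1, Task 6@1, Task 7@1) gives peak 21: d1:21  d2:14  d3:11  d4:3  d5:0  d6:0.
Shift Task 3→4, Task 4→4, Task 5→3, Task 6→5.
Schedule Task 1@1, Task 2@1, Task 3@4, Task 4@4, Task 5@3, Task 6@5, Task 7@1: d1:9  d2:9  d3:9  d4:9  d5:8  d6:5 — peak 9.
Total digger-days = 49 over 6 days ⇒ peak ≥ ⌈49/6⌉ = 9, so 9 is optimal.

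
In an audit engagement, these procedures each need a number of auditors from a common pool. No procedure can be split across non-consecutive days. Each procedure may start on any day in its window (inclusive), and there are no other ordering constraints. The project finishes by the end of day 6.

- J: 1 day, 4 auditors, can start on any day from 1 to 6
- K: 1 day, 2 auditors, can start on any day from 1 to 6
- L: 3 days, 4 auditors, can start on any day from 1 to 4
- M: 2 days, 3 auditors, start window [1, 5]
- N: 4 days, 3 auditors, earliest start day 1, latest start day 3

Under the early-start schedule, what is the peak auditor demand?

Early-start schedule: J@1, K@1, L@1, M@1, N@1.
Load per day: day 1: 16, day 2: 10, day 3: 7, day 4: 3, day 5: 0, day 6: 0.
Peak is 16.

16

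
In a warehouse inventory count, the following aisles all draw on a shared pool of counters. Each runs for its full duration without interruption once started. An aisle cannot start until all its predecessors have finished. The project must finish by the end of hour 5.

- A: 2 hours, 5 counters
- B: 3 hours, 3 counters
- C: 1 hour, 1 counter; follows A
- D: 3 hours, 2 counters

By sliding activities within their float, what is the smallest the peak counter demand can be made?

6

Early-start (A@1, B@1, C@3, D@1) gives peak 10: h1:10  h2:10  h3:6  h4:0  h5:0.
Shift B→3, D→3.
Schedule A@1, B@3, C@3, D@3: h1:5  h2:5  h3:6  h4:5  h5:5 — peak 6.
Total counter-hours = 26 over 5 hours ⇒ peak ≥ ⌈26/5⌉ = 6, so 6 is optimal.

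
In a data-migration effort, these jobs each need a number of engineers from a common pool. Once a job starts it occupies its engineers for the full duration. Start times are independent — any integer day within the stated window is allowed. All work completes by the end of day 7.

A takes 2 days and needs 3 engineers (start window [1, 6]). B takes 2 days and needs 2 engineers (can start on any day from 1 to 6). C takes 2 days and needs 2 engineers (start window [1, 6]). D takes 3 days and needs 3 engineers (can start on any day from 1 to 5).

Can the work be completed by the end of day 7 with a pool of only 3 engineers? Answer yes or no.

no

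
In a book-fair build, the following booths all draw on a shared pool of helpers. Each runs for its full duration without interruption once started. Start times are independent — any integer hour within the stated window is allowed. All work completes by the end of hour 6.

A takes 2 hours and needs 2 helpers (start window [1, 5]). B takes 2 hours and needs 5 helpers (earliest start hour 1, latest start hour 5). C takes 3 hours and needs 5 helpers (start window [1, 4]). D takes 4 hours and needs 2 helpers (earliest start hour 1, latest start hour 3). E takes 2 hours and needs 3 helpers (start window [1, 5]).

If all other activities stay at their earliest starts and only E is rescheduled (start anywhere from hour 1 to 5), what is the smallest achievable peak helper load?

14

E@1: h1:17  h2:17  h3:7  h4:2  h5:0  h6:0 → peak 17
E@2: h1:14  h2:17  h3:10  h4:2  h5:0  h6:0 → peak 17
E@3: h1:14  h2:14  h3:10  h4:5  h5:0  h6:0 → peak 14
E@4: h1:14  h2:14  h3:7  h4:5  h5:3  h6:0 → peak 14
E@5: h1:14  h2:14  h3:7  h4:2  h5:3  h6:3 → peak 14
Best is E@3, peak 14.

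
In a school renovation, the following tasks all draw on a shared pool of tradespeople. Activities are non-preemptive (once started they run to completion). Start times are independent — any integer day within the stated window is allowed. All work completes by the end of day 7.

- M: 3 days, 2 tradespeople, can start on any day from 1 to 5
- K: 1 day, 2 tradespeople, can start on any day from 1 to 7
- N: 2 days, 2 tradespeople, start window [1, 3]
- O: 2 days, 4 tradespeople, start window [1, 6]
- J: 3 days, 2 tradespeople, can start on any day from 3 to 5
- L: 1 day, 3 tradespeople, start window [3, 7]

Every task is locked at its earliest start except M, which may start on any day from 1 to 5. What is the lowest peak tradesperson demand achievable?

8

M@1: d1:10  d2:8  d3:7  d4:2  d5:2  d6:0  d7:0 → peak 10
M@2: d1:8  d2:8  d3:7  d4:4  d5:2  d6:0  d7:0 → peak 8
M@3: d1:8  d2:6  d3:7  d4:4  d5:4  d6:0  d7:0 → peak 8
M@4: d1:8  d2:6  d3:5  d4:4  d5:4  d6:2  d7:0 → peak 8
M@5: d1:8  d2:6  d3:5  d4:2  d5:4  d6:2  d7:2 → peak 8
Best is M@2, peak 8.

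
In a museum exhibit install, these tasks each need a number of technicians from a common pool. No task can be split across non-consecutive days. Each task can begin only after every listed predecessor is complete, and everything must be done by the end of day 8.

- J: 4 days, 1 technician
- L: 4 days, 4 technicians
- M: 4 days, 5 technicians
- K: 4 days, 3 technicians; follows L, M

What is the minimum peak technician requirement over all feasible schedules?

Early-start (J@1, L@1, M@1, K@5) gives peak 10: d1:10  d2:10  d3:10  d4:10  d5:3  d6:3  d7:3  d8:3.
Shift J→5.
Schedule J@5, L@1, M@1, K@5: d1:9  d2:9  d3:9  d4:9  d5:4  d6:4  d7:4  d8:4 — peak 9.
No arrangement of the 5 feasible schedules does better.

9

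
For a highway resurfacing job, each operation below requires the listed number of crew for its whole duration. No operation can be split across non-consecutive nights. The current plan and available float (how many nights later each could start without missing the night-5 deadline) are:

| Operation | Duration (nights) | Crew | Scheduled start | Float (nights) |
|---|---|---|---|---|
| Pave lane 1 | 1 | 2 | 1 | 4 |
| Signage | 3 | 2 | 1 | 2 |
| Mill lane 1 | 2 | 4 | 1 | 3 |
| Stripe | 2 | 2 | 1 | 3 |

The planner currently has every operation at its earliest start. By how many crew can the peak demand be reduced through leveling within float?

6

Early-start peak: n1:10  n2:8  n3:2  n4:0  n5:0 ⇒ 10.
Leveled (Pave lane 1@1, Signage@1, Mill lane 1@4, Stripe@2): n1:4  n2:4  n3:4  n4:4  n5:4 ⇒ 4.
Reduction 10 − 4 = 6.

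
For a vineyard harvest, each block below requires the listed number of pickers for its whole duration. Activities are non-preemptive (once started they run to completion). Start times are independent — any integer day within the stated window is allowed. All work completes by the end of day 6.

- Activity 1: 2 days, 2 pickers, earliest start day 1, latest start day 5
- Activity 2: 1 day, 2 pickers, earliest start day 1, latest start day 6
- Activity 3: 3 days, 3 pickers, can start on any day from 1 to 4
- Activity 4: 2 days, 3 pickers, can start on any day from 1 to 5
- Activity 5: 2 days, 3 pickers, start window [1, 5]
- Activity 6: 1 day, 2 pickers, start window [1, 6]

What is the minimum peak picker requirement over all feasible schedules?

6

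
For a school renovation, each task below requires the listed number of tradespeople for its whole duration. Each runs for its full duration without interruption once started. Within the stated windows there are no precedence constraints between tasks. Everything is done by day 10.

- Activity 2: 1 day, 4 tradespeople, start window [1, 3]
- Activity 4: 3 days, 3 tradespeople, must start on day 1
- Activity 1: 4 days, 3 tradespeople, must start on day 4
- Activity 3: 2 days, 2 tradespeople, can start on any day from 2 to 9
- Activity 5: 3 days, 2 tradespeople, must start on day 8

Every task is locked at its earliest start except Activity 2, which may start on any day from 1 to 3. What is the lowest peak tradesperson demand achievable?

Activity 2@1: d1:7  d2:5  d3:5  d4:3  d5:3  d6:3  d7:3  d8:2  d9:2  d10:2 → peak 7
Activity 2@2: d1:3  d2:9  d3:5  d4:3  d5:3  d6:3  d7:3  d8:2  d9:2  d10:2 → peak 9
Activity 2@3: d1:3  d2:5  d3:9  d4:3  d5:3  d6:3  d7:3  d8:2  d9:2  d10:2 → peak 9
Best is Activity 2@1, peak 7.

7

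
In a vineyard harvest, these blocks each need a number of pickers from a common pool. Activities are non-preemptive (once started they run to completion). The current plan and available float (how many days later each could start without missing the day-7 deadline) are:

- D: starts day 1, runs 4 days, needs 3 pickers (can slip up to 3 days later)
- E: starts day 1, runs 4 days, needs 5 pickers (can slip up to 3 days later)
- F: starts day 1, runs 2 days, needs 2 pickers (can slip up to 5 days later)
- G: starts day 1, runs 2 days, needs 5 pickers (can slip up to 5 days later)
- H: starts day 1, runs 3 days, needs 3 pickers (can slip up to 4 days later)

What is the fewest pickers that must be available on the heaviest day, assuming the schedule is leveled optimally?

10

Early-start (D@1, E@1, F@1, G@1, H@1) gives peak 18: d1:18  d2:18  d3:11  d4:8  d5:0  d6:0  d7:0.
Shift G→5, H→5.
Schedule D@1, E@1, F@1, G@5, H@5: d1:10  d2:10  d3:8  d4:8  d5:8  d6:8  d7:3 — peak 10.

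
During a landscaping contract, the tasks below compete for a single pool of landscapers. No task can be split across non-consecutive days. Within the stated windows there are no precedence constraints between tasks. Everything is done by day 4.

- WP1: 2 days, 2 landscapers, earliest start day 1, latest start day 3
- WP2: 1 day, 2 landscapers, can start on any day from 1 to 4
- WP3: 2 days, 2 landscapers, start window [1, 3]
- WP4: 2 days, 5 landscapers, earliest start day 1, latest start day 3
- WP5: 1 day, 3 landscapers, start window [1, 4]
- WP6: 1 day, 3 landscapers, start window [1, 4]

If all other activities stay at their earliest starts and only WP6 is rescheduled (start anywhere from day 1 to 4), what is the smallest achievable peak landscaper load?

14

WP6@1: d1:17  d2:9  d3:0  d4:0 → peak 17
WP6@2: d1:14  d2:12  d3:0  d4:0 → peak 14
WP6@3: d1:14  d2:9  d3:3  d4:0 → peak 14
WP6@4: d1:14  d2:9  d3:0  d4:3 → peak 14
Best is WP6@2, peak 14.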